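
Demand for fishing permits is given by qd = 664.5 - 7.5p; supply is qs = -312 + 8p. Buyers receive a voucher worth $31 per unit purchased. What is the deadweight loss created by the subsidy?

Deadweight loss = $1860

Pre-subsidy: 664.5 - 7.5p = -312 + 8p gives p* = 63, q* = 192.
With the rebate, buyers effectively pay pb = ps − 31, where ps is the price sellers receive.
Demand in terms of ps becomes qd = 664.5 − 7.5(ps − 31) = 897 - 7.5ps. Setting this equal to supply: 897 - 7.5ps = -312 + 8ps, so ps = 78.
Buyers pay pb = 78 − 31 = 47; q' = -312 + 8·78 = 312.
The subsidy expands output by 312 − 192 = 120 past the efficient level; on those units the gap between marginal cost and willingness to pay runs from 0 up to 31.
DWL = ½ × 31 × 120 = 1860.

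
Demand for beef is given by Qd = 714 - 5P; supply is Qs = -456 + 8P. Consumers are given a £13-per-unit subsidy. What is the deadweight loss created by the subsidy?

Deadweight loss = £260

Pre-subsidy: 714 - 5P = -456 + 8P gives P* = 90, Q* = 264.
With the rebate, buyers effectively pay Pb = Ps − 13, where Ps is the price sellers receive.
Demand in terms of Ps becomes Qd = 714 − 5(Ps − 13) = 779 - 5Ps. Setting this equal to supply: 779 - 5Ps = -456 + 8Ps, so Ps = 95.
Buyers pay Pb = 95 − 13 = 82; Q' = -456 + 8·95 = 304.
The subsidy expands output by 304 − 264 = 40 past the efficient level; on those units the gap between marginal cost and willingness to pay runs from 0 up to 13.
DWL = ½ × 13 × 40 = 260.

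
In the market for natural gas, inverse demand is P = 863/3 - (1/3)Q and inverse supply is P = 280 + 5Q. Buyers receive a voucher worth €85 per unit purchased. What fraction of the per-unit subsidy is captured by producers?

Pre-subsidy: 863/3 - (1/3)Q = 280 + 5Q gives Q* = 1.4375 and P* = 287.1875.
With the rebate, buyers effectively pay Pb = Ps − 85, where Ps is the price sellers receive.
On the curves, Pb = 863/3 - (1/3)Q and Ps = 280 + 5Q; the wedge Ps − Pb = 85 gives 280 + 5Q − (863/3 - (1/3)Q) = 85, so Q' = 17.375.
Then Pb = 863/3 − (1/3)·17.375 = 281.875 and Ps = 280 + 5·17.375 = 366.875.
Buyers' price falls by P* − Pb = 287.1875 − 281.875 = 5.3125; sellers' price rises by Ps − P* = 366.875 − 287.1875 = 79.6875.
So producers capture 79.6875/85 = 0.9375 of each unit of subsidy.

Producer share = 0.9375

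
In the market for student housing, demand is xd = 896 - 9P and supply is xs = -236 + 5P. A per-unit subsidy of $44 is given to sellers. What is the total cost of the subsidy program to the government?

Pre-subsidy: 896 - 9P = -236 + 5P gives P* = 566/7, x* = 1178/7.
With the subsidy, sellers receive Ps = Pb + 44 for each unit, where Pb is the price buyers pay.
Supply in terms of Pb becomes xs = -236 + 5(Pb + 44) = -16 + 5Pb. Setting this equal to demand: 896 - 9Pb = -16 + 5Pb, so Pb = 456/7.
Sellers receive Ps = 456/7 + 44 = 764/7; x' = 896 − 9·(456/7) = 2168/7.
Government outlay = subsidy × quantity = 44 × 2168/7 = 95392/7.

Government cost = 95392/7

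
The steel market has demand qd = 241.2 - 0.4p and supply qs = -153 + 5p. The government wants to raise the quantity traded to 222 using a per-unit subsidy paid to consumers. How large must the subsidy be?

At q = 222, invert demand for the buyer price: pb = (241.2 − 222)/0.4 = 48; invert supply for the seller price: ps = (222 − (-153))/5 = 75.
The subsidy must fill the gap: s = ps − pb = 75 − 48 = 27.

Required subsidy s = 27 per unit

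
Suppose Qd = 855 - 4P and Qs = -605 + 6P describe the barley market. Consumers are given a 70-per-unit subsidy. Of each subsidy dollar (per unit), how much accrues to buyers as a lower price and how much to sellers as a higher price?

Buyers gain 42 per unit; sellers gain 28 per unit

Pre-subsidy: 855 - 4P = -605 + 6P gives P* = 146, Q* = 271.
With the rebate, buyers effectively pay Pb = Ps − 70, where Ps is the price sellers receive.
Demand in terms of Ps becomes Qd = 855 − 4(Ps − 70) = 1135 - 4Ps. Setting this equal to supply: 1135 - 4Ps = -605 + 6Ps, so Ps = 174.
Buyers pay Pb = 174 − 70 = 104; Q' = -605 + 6·174 = 439.
Buyers' price falls by P* − Pb = 146 − 104 = 42; sellers' price rises by Ps − P* = 174 − 146 = 28.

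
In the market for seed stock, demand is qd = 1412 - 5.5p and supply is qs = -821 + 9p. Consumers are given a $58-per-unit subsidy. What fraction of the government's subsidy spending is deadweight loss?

Pre-subsidy: 1412 - 5.5p = -821 + 9p gives p* = 154, q* = 565.
With the rebate, buyers effectively pay pb = ps − 58, where ps is the price sellers receive.
Demand in terms of ps becomes qd = 1412 − 5.5(ps − 58) = 1731 - 5.5ps. Setting this equal to supply: 1731 - 5.5ps = -821 + 9ps, so ps = 176.
Buyers pay pb = 176 − 58 = 118; q' = -821 + 9·176 = 763.
ΔCS = ½(565 + 763)(154 − 118) = 23904; ΔPS = ½(565 + 763)(176 − 154) = 14608.
Government spending = 58 × 763 = 44254.
DWL = ½ × 58 × (763 − 565) = 5742; fraction = 5742 / 44254 = 99/763.

DWL / government spending = 99/763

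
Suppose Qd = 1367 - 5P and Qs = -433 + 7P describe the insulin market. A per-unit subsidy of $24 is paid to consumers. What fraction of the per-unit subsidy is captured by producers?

Producer share = 5/12

Pre-subsidy: 1367 - 5P = -433 + 7P gives P* = 150, Q* = 617.
With the rebate, buyers effectively pay Pb = Ps − 24, where Ps is the price sellers receive.
Demand in terms of Ps becomes Qd = 1367 − 5(Ps − 24) = 1487 - 5Ps. Setting this equal to supply: 1487 - 5Ps = -433 + 7Ps, so Ps = 160.
Buyers pay Pb = 160 − 24 = 136; Q' = -433 + 7·160 = 687.
Buyers' price falls by P* − Pb = 150 − 136 = 14; sellers' price rises by Ps − P* = 160 − 150 = 10.
So producers capture 10/24 = 5/12 of each unit of subsidy.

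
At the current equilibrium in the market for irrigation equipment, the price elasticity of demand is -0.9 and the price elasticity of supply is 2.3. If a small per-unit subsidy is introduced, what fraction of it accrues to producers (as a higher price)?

For a small subsidy around the equilibrium, the benefit split depends on the relative slopes, which at a point are proportional to the elasticities.
Buyer share = εs/(εs + |εd|) = 2.3/(2.3 + 0.9) = 0.71875; seller share = |εd|/(εs + |εd|) = 0.28125.
So producers capture 0.28125 of the subsidy.

Producer share = 0.28125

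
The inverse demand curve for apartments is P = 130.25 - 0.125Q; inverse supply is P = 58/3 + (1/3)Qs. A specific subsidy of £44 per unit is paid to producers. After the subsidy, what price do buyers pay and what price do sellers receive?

Pre-subsidy: 130.25 - 0.125Q = 58/3 + (1/3)Q gives Q* = 242 and P* = 100.
With the subsidy, sellers receive Ps = Pb + 44 for each unit, where Pb is the price buyers pay.
On the curves, Pb = 130.25 - 0.125Q and Ps = 58/3 + (1/3)Q; the wedge Ps − Pb = 44 gives 58/3 + (1/3)Q − (130.25 - 0.125Q) = 44, so Q' = 338.
Then Pb = 130.25 − 0.125·338 = 88 and Ps = 58/3 + (1/3)·338 = 132.

Buyers pay £88; sellers receive £132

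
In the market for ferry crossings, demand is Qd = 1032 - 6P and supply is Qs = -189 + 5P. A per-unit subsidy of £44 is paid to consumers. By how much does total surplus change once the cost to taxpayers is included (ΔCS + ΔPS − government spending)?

Pre-subsidy: 1032 - 6P = -189 + 5P gives P* = 111, Q* = 366.
With the rebate, buyers effectively pay Pb = Ps − 44, where Ps is the price sellers receive.
Demand in terms of Ps becomes Qd = 1032 − 6(Ps − 44) = 1296 - 6Ps. Setting this equal to supply: 1296 - 6Ps = -189 + 5Ps, so Ps = 135.
Buyers pay Pb = 135 − 44 = 91; Q' = -189 + 5·135 = 486.
ΔCS = ½(366 + 486)(111 − 91) = 8520; ΔPS = ½(366 + 486)(135 − 111) = 10224.
Government spending = 44 × 486 = 21384.
Net change = 8520 + 10224 − 21384 = -2640. The loss equals the DWL triangle ½·44·120.

Net change in total surplus = -£2640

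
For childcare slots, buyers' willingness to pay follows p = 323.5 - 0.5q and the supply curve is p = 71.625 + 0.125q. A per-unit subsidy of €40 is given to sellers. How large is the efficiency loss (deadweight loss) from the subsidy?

Pre-subsidy: 323.5 - 0.5q = 71.625 + 0.125q gives q* = 403 and p* = 122.
With the subsidy, sellers receive ps = pb + 40 for each unit, where pb is the price buyers pay.
On the curves, pb = 323.5 - 0.5q and ps = 71.625 + 0.125q; the wedge ps − pb = 40 gives 71.625 + 0.125q − (323.5 - 0.5q) = 40, so q' = 467.
Then pb = 323.5 − 0.5·467 = 90 and ps = 71.625 + 0.125·467 = 130.
The subsidy expands output by 467 − 403 = 64 past the efficient level; on those units the gap between marginal cost and willingness to pay runs from 0 up to 40.
DWL = ½ × 40 × 64 = 1280.

Deadweight loss = €1280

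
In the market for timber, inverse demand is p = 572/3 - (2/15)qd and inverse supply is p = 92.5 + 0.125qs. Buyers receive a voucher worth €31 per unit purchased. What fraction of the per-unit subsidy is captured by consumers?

Consumer share = 16/31

Pre-subsidy: 572/3 - (2/15)q = 92.5 + 0.125q gives q* = 380 and p* = 140.
With the rebate, buyers effectively pay pb = ps − 31, where ps is the price sellers receive.
On the curves, pb = 572/3 - (2/15)q and ps = 92.5 + 0.125q; the wedge ps − pb = 31 gives 92.5 + 0.125q − (572/3 - (2/15)q) = 31, so q' = 500.
Then pb = 572/3 − (2/15)·500 = 124 and ps = 92.5 + 0.125·500 = 155.
Buyers' price falls by p* − pb = 140 − 124 = 16; sellers' price rises by ps − p* = 155 − 140 = 15.
So consumers capture 16/31 = 16/31 of each unit of subsidy.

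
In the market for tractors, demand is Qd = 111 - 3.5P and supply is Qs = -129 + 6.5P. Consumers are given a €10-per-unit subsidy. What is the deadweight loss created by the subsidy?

Deadweight loss = €113.75

Pre-subsidy: 111 - 3.5P = -129 + 6.5P gives P* = 24, Q* = 27.
With the rebate, buyers effectively pay Pb = Ps − 10, where Ps is the price sellers receive.
Demand in terms of Ps becomes Qd = 111 − 3.5(Ps − 10) = 146 - 3.5Ps. Setting this equal to supply: 146 - 3.5Ps = -129 + 6.5Ps, so Ps = 27.5.
Buyers pay Pb = 27.5 − 10 = 17.5; Q' = -129 + 6.5·27.5 = 49.75.
The subsidy expands output by 49.75 − 27 = 22.75 past the efficient level; on those units the gap between marginal cost and willingness to pay runs from 0 up to 10.
DWL = ½ × 10 × 22.75 = 113.75.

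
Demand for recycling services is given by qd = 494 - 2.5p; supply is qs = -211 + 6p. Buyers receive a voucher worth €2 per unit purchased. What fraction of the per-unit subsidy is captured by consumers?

Consumer share = 12/17

Pre-subsidy: 494 - 2.5p = -211 + 6p gives p* = 1410/17, q* = 4873/17.
With the rebate, buyers effectively pay pb = ps − 2, where ps is the price sellers receive.
Demand in terms of ps becomes qd = 494 − 2.5(ps − 2) = 499 - 2.5ps. Setting this equal to supply: 499 - 2.5ps = -211 + 6ps, so ps = 1420/17.
Buyers pay pb = 1420/17 − 2 = 1386/17; q' = -211 + 6·(1420/17) = 4933/17.
Buyers' price falls by p* − pb = 1410/17 − 1386/17 = 24/17; sellers' price rises by ps − p* = 1420/17 − 1410/17 = 10/17.
So consumers capture (24/17)/2 = 12/17 of each unit of subsidy.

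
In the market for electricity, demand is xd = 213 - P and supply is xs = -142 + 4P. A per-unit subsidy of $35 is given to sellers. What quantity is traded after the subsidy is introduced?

x' = 170

Pre-subsidy: 213 - P = -142 + 4P gives P* = 71, x* = 142.
With the subsidy, sellers receive Ps = Pb + 35 for each unit, where Pb is the price buyers pay.
Supply in terms of Pb becomes xs = -142 + 4(Pb + 35) = -2 + 4Pb. Setting this equal to demand: 213 - Pb = -2 + 4Pb, so Pb = 43.
Sellers receive Ps = 43 + 35 = 78; x' = 213 − 1·43 = 170.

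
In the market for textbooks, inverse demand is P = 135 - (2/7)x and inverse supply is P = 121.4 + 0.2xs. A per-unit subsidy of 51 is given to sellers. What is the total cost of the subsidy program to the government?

Pre-subsidy: 135 - (2/7)x = 121.4 + 0.2x gives x* = 28 and P* = 127.
With the subsidy, sellers receive Ps = Pb + 51 for each unit, where Pb is the price buyers pay.
On the curves, Pb = 135 - (2/7)x and Ps = 121.4 + 0.2x; the wedge Ps − Pb = 51 gives 121.4 + 0.2x − (135 - (2/7)x) = 51, so x' = 133.
Then Pb = 135 − (2/7)·133 = 97 and Ps = 121.4 + 0.2·133 = 148.
Government outlay = subsidy × quantity = 51 × 133 = 6783.

Government cost = 6783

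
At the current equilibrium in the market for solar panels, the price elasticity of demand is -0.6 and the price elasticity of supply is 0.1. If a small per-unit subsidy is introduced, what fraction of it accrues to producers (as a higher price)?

Producer share = 6/7

For a small subsidy around the equilibrium, the benefit split depends on the relative slopes, which at a point are proportional to the elasticities.
Buyer share = εs/(εs + |εd|) = 0.1/(0.1 + 0.6) = 1/7; seller share = |εd|/(εs + |εd|) = 6/7.
So producers capture 6/7 of the subsidy.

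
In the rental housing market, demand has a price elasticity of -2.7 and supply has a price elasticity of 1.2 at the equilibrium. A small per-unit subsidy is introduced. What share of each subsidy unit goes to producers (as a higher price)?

For a small subsidy around the equilibrium, the benefit split depends on the relative slopes, which at a point are proportional to the elasticities.
Buyer share = εs/(εs + |εd|) = 1.2/(1.2 + 2.7) = 4/13; seller share = |εd|/(εs + |εd|) = 9/13.
So producers capture 9/13 of the subsidy.

Producer share = 9/13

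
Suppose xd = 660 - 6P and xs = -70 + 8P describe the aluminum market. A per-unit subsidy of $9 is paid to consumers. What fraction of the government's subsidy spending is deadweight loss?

Pre-subsidy: 660 - 6P = -70 + 8P gives P* = 365/7, x* = 2430/7.
With the rebate, buyers effectively pay Pb = Ps − 9, where Ps is the price sellers receive.
Demand in terms of Ps becomes xd = 660 − 6(Ps − 9) = 714 - 6Ps. Setting this equal to supply: 714 - 6Ps = -70 + 8Ps, so Ps = 56.
Buyers pay Pb = 56 − 9 = 47; x' = -70 + 8·56 = 378.
ΔCS = ½(2430/7 + 378)(365/7 − 47) = 91368/49; ΔPS = ½(2430/7 + 378)(56 − 365/7) = 68526/49.
Government spending = 9 × 378 = 3402.
DWL = ½ × 9 × (378 − 2430/7) = 972/7; fraction = (972/7) / 3402 = 2/49.

DWL / government spending = 2/49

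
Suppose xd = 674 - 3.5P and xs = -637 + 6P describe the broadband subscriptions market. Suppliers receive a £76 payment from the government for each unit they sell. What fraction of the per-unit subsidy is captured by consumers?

Consumer share = 12/19

Pre-subsidy: 674 - 3.5P = -637 + 6P gives P* = 138, x* = 191.
With the subsidy, sellers receive Ps = Pb + 76 for each unit, where Pb is the price buyers pay.
Supply in terms of Pb becomes xs = -637 + 6(Pb + 76) = -181 + 6Pb. Setting this equal to demand: 674 - 3.5Pb = -181 + 6Pb, so Pb = 90.
Sellers receive Ps = 90 + 76 = 166; x' = 674 − 3.5·90 = 359.
Buyers' price falls by P* − Pb = 138 − 90 = 48; sellers' price rises by Ps − P* = 166 − 138 = 28.
So consumers capture 48/76 = 12/19 of each unit of subsidy.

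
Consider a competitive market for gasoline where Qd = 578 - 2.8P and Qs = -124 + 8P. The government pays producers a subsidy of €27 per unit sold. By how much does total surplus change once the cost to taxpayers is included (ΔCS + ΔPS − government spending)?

Pre-subsidy: 578 - 2.8P = -124 + 8P gives P* = 65, Q* = 396.
With the subsidy, sellers receive Ps = Pb + 27 for each unit, where Pb is the price buyers pay.
Supply in terms of Pb becomes Qs = -124 + 8(Pb + 27) = 92 + 8Pb. Setting this equal to demand: 578 - 2.8Pb = 92 + 8Pb, so Pb = 45.
Sellers receive Ps = 45 + 27 = 72; Q' = 578 − 2.8·45 = 452.
ΔCS = ½(396 + 452)(65 − 45) = 8480; ΔPS = ½(396 + 452)(72 − 65) = 2968.
Government spending = 27 × 452 = 12204.
Net change = 8480 + 2968 − 12204 = -756. The loss equals the DWL triangle ½·27·56.

Net change in total surplus = -€756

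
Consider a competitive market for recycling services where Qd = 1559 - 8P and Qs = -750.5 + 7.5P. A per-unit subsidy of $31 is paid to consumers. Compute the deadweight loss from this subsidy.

Deadweight loss = $1860

Pre-subsidy: 1559 - 8P = -750.5 + 7.5P gives P* = 149, Q* = 367.
With the rebate, buyers effectively pay Pb = Ps − 31, where Ps is the price sellers receive.
Demand in terms of Ps becomes Qd = 1559 − 8(Ps − 31) = 1807 - 8Ps. Setting this equal to supply: 1807 - 8Ps = -750.5 + 7.5Ps, so Ps = 165.
Buyers pay Pb = 165 − 31 = 134; Q' = -750.5 + 7.5·165 = 487.
The subsidy expands output by 487 − 367 = 120 past the efficient level; on those units the gap between marginal cost and willingness to pay runs from 0 up to 31.
DWL = ½ × 31 × 120 = 1860.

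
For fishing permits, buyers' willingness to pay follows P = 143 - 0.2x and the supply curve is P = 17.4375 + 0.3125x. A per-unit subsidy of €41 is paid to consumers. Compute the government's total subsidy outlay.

Government cost = €13325

Pre-subsidy: 143 - 0.2x = 17.4375 + 0.3125x gives x* = 245 and P* = 94.
With the rebate, buyers effectively pay Pb = Ps − 41, where Ps is the price sellers receive.
On the curves, Pb = 143 - 0.2x and Ps = 17.4375 + 0.3125x; the wedge Ps − Pb = 41 gives 17.4375 + 0.3125x − (143 - 0.2x) = 41, so x' = 325.
Then Pb = 143 − 0.2·325 = 78 and Ps = 17.4375 + 0.3125·325 = 119.
Government outlay = subsidy × quantity = 41 × 325 = 13325.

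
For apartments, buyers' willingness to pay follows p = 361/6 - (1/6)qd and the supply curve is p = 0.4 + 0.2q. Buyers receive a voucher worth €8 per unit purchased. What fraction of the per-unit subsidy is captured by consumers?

Consumer share = 5/11

Pre-subsidy: 361/6 - (1/6)q = 0.4 + 0.2q gives q* = 163 and p* = 33.
With the rebate, buyers effectively pay pb = ps − 8, where ps is the price sellers receive.
On the curves, pb = 361/6 - (1/6)q and ps = 0.4 + 0.2q; the wedge ps − pb = 8 gives 0.4 + 0.2q − (361/6 - (1/6)q) = 8, so q' = 2033/11.
Then pb = 361/6 − (1/6)·(2033/11) = 323/11 and ps = 0.4 + 0.2·(2033/11) = 411/11.
Buyers' price falls by p* − pb = 33 − 323/11 = 40/11; sellers' price rises by ps − p* = 411/11 − 33 = 48/11.
So consumers capture (40/11)/8 = 5/11 of each unit of subsidy.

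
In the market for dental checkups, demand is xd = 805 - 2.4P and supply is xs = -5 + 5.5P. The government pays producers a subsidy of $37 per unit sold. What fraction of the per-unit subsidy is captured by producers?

Producer share = 24/79

Pre-subsidy: 805 - 2.4P = -5 + 5.5P gives P* = 8100/79, x* = 44155/79.
With the subsidy, sellers receive Ps = Pb + 37 for each unit, where Pb is the price buyers pay.
Supply in terms of Pb becomes xs = -5 + 5.5(Pb + 37) = 198.5 + 5.5Pb. Setting this equal to demand: 805 - 2.4Pb = 198.5 + 5.5Pb, so Pb = 6065/79.
Sellers receive Ps = 6065/79 + 37 = 8988/79; x' = 805 − 2.4·(6065/79) = 49039/79.
Buyers' price falls by P* − Pb = 8100/79 − 6065/79 = 2035/79; sellers' price rises by Ps − P* = 8988/79 − 8100/79 = 888/79.
So producers capture (888/79)/37 = 24/79 of each unit of subsidy.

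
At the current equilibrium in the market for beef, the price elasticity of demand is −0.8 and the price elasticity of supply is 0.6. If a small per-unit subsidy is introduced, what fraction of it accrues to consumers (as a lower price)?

Consumer share = 3/7

For a small subsidy around the equilibrium, the benefit split depends on the relative slopes, which at a point are proportional to the elasticities.
Buyer share = εs/(εs + |εd|) = 0.6/(0.6 + 0.8) = 3/7; seller share = |εd|/(εs + |εd|) = 4/7.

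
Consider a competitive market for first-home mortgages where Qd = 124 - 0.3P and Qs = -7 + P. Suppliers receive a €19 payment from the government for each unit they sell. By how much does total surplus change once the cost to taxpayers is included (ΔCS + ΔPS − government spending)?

Net change in total surplus = -1083/26

Pre-subsidy: 124 - 0.3P = -7 + P gives P* = 1310/13, Q* = 1219/13.
With the subsidy, sellers receive Ps = Pb + 19 for each unit, where Pb is the price buyers pay.
Supply in terms of Pb becomes Qs = -7 + 1(Pb + 19) = 12 + Pb. Setting this equal to demand: 124 - 0.3Pb = 12 + Pb, so Pb = 1120/13.
Sellers receive Ps = 1120/13 + 19 = 1367/13; Q' = 124 − 0.3·(1120/13) = 1276/13.
ΔCS = ½(1219/13 + 1276/13)(1310/13 − 1120/13) = 237025/169; ΔPS = ½(1219/13 + 1276/13)(1367/13 − 1310/13) = 142215/338.
Government spending = 19 × 1276/13 = 24244/13.
Net change = 237025/169 + 142215/338 − 24244/13 = -1083/26. The loss equals the DWL triangle ½·19·57/13.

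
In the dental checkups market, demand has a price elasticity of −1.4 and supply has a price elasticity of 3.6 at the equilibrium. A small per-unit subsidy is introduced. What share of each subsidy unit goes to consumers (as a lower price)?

Consumer share = 0.72

For a small subsidy around the equilibrium, the benefit split depends on the relative slopes, which at a point are proportional to the elasticities.
Buyer share = εs/(εs + |εd|) = 3.6/(3.6 + 1.4) = 0.72; seller share = |εd|/(εs + |εd|) = 0.28.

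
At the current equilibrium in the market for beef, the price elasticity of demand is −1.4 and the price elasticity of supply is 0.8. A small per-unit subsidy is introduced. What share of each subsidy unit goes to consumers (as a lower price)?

Consumer share = 4/11

For a small subsidy around the equilibrium, the benefit split depends on the relative slopes, which at a point are proportional to the elasticities.
Buyer share = εs/(εs + |εd|) = 0.8/(0.8 + 1.4) = 4/11; seller share = |εd|/(εs + |εd|) = 7/11.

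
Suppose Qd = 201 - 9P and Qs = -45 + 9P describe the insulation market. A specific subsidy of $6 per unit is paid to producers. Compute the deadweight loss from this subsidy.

Deadweight loss = $81

Pre-subsidy: 201 - 9P = -45 + 9P gives P* = 41/3, Q* = 78.
With the subsidy, sellers receive Ps = Pb + 6 for each unit, where Pb is the price buyers pay.
Supply in terms of Pb becomes Qs = -45 + 9(Pb + 6) = 9 + 9Pb. Setting this equal to demand: 201 - 9Pb = 9 + 9Pb, so Pb = 32/3.
Sellers receive Ps = 32/3 + 6 = 50/3; Q' = 201 − 9·(32/3) = 105.
The subsidy expands output by 105 − 78 = 27 past the efficient level; on those units the gap between marginal cost and willingness to pay runs from 0 up to 6.
DWL = ½ × 6 × 27 = 81.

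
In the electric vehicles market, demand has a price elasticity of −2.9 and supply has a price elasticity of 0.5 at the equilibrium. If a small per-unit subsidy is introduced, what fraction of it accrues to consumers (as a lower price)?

For a small subsidy around the equilibrium, the benefit split depends on the relative slopes, which at a point are proportional to the elasticities.
Buyer share = εs/(εs + |εd|) = 0.5/(0.5 + 2.9) = 5/34; seller share = |εd|/(εs + |εd|) = 29/34.

Consumer share = 5/34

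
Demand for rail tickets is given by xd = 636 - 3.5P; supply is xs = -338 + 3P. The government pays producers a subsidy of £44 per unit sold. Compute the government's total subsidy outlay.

Pre-subsidy: 636 - 3.5P = -338 + 3P gives P* = 1948/13, x* = 1450/13.
With the subsidy, sellers receive Ps = Pb + 44 for each unit, where Pb is the price buyers pay.
Supply in terms of Pb becomes xs = -338 + 3(Pb + 44) = -206 + 3Pb. Setting this equal to demand: 636 - 3.5Pb = -206 + 3Pb, so Pb = 1684/13.
Sellers receive Ps = 1684/13 + 44 = 2256/13; x' = 636 − 3.5·(1684/13) = 2374/13.
Government outlay = subsidy × quantity = 44 × 2374/13 = 104456/13.

Government cost = 104456/13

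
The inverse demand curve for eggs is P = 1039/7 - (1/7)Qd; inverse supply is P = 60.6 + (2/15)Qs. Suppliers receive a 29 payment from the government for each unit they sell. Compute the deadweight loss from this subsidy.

Deadweight loss = 1522.5

Pre-subsidy: 1039/7 - (1/7)Q = 60.6 + (2/15)Q gives Q* = 318 and P* = 103.
With the subsidy, sellers receive Ps = Pb + 29 for each unit, where Pb is the price buyers pay.
On the curves, Pb = 1039/7 - (1/7)Q and Ps = 60.6 + (2/15)Q; the wedge Ps − Pb = 29 gives 60.6 + (2/15)Q − (1039/7 - (1/7)Q) = 29, so Q' = 423.
Then Pb = 1039/7 − (1/7)·423 = 88 and Ps = 60.6 + (2/15)·423 = 117.
The subsidy expands output by 423 − 318 = 105 past the efficient level; on those units the gap between marginal cost and willingness to pay runs from 0 up to 29.
DWL = ½ × 29 × 105 = 1522.5.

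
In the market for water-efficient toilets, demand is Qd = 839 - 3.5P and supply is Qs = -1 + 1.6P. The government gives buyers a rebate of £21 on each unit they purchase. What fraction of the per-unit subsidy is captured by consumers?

Consumer share = 16/51

Pre-subsidy: 839 - 3.5P = -1 + 1.6P gives P* = 2800/17, Q* = 4463/17.
With the rebate, buyers effectively pay Pb = Ps − 21, where Ps is the price sellers receive.
Demand in terms of Ps becomes Qd = 839 − 3.5(Ps − 21) = 912.5 - 3.5Ps. Setting this equal to supply: 912.5 - 3.5Ps = -1 + 1.6Ps, so Ps = 3045/17.
Buyers pay Pb = 3045/17 − 21 = 2688/17; Q' = -1 + 1.6·(3045/17) = 4855/17.
Buyers' price falls by P* − Pb = 2800/17 − 2688/17 = 112/17; sellers' price rises by Ps − P* = 3045/17 − 2800/17 = 245/17.
So consumers capture (112/17)/21 = 16/51 of each unit of subsidy.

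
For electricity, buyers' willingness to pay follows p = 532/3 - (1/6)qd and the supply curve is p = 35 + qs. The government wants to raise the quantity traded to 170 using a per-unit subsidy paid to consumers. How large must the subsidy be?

At q = 170, from the demand curve buyers pay pb = 532/3 − (1/6)·170 = 149; from the supply curve sellers need ps = 35 + 1·170 = 205.
The subsidy must fill the gap: s = ps − pb = 205 − 149 = 56.

Required subsidy s = 56 per unit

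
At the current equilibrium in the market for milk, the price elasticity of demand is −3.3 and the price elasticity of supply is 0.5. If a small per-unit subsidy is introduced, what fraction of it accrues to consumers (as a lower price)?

For a small subsidy around the equilibrium, the benefit split depends on the relative slopes, which at a point are proportional to the elasticities.
Buyer share = εs/(εs + |εd|) = 0.5/(0.5 + 3.3) = 5/38; seller share = |εd|/(εs + |εd|) = 33/38.

Consumer share = 5/38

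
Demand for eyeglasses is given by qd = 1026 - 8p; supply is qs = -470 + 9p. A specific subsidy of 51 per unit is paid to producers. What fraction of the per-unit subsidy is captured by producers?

Pre-subsidy: 1026 - 8p = -470 + 9p gives p* = 88, q* = 322.
With the subsidy, sellers receive ps = pb + 51 for each unit, where pb is the price buyers pay.
Supply in terms of pb becomes qs = -470 + 9(pb + 51) = -11 + 9pb. Setting this equal to demand: 1026 - 8pb = -11 + 9pb, so pb = 61.
Sellers receive ps = 61 + 51 = 112; q' = 1026 − 8·61 = 538.
Buyers' price falls by p* − pb = 88 − 61 = 27; sellers' price rises by ps − p* = 112 − 88 = 24.
So producers capture 24/51 = 8/17 of each unit of subsidy.

Producer share = 8/17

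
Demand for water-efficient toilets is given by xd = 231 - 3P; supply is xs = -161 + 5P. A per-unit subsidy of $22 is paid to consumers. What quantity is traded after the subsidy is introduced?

Pre-subsidy: 231 - 3P = -161 + 5P gives P* = 49, x* = 84.
With the rebate, buyers effectively pay Pb = Ps − 22, where Ps is the price sellers receive.
Demand in terms of Ps becomes xd = 231 − 3(Ps − 22) = 297 - 3Ps. Setting this equal to supply: 297 - 3Ps = -161 + 5Ps, so Ps = 57.25.
Buyers pay Pb = 57.25 − 22 = 35.25; x' = -161 + 5·57.25 = 125.25.

x' = 125.25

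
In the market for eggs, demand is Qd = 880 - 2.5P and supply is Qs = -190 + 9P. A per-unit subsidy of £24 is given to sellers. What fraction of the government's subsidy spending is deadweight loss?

Pre-subsidy: 880 - 2.5P = -190 + 9P gives P* = 2140/23, Q* = 14890/23.
With the subsidy, sellers receive Ps = Pb + 24 for each unit, where Pb is the price buyers pay.
Supply in terms of Pb becomes Qs = -190 + 9(Pb + 24) = 26 + 9Pb. Setting this equal to demand: 880 - 2.5Pb = 26 + 9Pb, so Pb = 1708/23.
Sellers receive Ps = 1708/23 + 24 = 2260/23; Q' = 880 − 2.5·(1708/23) = 15970/23.
ΔCS = ½(14890/23 + 15970/23)(2140/23 − 1708/23) = 6665760/529; ΔPS = ½(14890/23 + 15970/23)(2260/23 − 2140/23) = 1851600/529.
Government spending = 24 × 15970/23 = 383280/23.
DWL = ½ × 24 × (15970/23 − 14890/23) = 12960/23; fraction = (12960/23) / (383280/23) = 54/1597.

DWL / government spending = 54/1597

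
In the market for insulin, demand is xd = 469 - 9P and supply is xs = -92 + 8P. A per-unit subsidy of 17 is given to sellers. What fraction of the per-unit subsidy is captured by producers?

Pre-subsidy: 469 - 9P = -92 + 8P gives P* = 33, x* = 172.
With the subsidy, sellers receive Ps = Pb + 17 for each unit, where Pb is the price buyers pay.
Supply in terms of Pb becomes xs = -92 + 8(Pb + 17) = 44 + 8Pb. Setting this equal to demand: 469 - 9Pb = 44 + 8Pb, so Pb = 25.
Sellers receive Ps = 25 + 17 = 42; x' = 469 − 9·25 = 244.
Buyers' price falls by P* − Pb = 33 − 25 = 8; sellers' price rises by Ps − P* = 42 − 33 = 9.
So producers capture 9/17 = 9/17 of each unit of subsidy.

Producer share = 9/17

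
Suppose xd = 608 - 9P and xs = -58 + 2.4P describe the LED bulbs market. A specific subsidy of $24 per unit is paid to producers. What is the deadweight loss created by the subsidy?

Pre-subsidy: 608 - 9P = -58 + 2.4P gives P* = 1110/19, x* = 1562/19.
With the subsidy, sellers receive Ps = Pb + 24 for each unit, where Pb is the price buyers pay.
Supply in terms of Pb becomes xs = -58 + 2.4(Pb + 24) = -0.4 + 2.4Pb. Setting this equal to demand: 608 - 9Pb = -0.4 + 2.4Pb, so Pb = 1014/19.
Sellers receive Ps = 1014/19 + 24 = 1470/19; x' = 608 − 9·(1014/19) = 2426/19.
The subsidy expands output by 2426/19 − 1562/19 = 864/19 past the efficient level; on those units the gap between marginal cost and willingness to pay runs from 0 up to 24.
DWL = ½ × 24 × 864/19 = 10368/19.

Deadweight loss = 10368/19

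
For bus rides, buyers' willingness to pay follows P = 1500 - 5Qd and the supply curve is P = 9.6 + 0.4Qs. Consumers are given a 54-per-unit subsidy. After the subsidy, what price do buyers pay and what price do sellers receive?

Pre-subsidy: 1500 - 5Q = 9.6 + 0.4Q gives Q* = 276 and P* = 120.
With the rebate, buyers effectively pay Pb = Ps − 54, where Ps is the price sellers receive.
On the curves, Pb = 1500 - 5Q and Ps = 9.6 + 0.4Q; the wedge Ps − Pb = 54 gives 9.6 + 0.4Q − (1500 - 5Q) = 54, so Q' = 286.
Then Pb = 1500 − 5·286 = 70 and Ps = 9.6 + 0.4·286 = 124.

Buyers pay 70; sellers receive 124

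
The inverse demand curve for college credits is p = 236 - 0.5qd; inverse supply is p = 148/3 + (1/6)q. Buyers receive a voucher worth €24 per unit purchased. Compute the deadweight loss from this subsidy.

Deadweight loss = €432

Pre-subsidy: 236 - 0.5q = 148/3 + (1/6)q gives q* = 280 and p* = 96.
With the rebate, buyers effectively pay pb = ps − 24, where ps is the price sellers receive.
On the curves, pb = 236 - 0.5q and ps = 148/3 + (1/6)q; the wedge ps − pb = 24 gives 148/3 + (1/6)q − (236 - 0.5q) = 24, so q' = 316.
Then pb = 236 − 0.5·316 = 78 and ps = 148/3 + (1/6)·316 = 102.
The subsidy expands output by 316 − 280 = 36 past the efficient level; on those units the gap between marginal cost and willingness to pay runs from 0 up to 24.
DWL = ½ × 24 × 36 = 432.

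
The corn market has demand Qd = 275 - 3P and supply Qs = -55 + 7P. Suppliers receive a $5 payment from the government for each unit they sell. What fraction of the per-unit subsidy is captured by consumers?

Pre-subsidy: 275 - 3P = -55 + 7P gives P* = 33, Q* = 176.
With the subsidy, sellers receive Ps = Pb + 5 for each unit, where Pb is the price buyers pay.
Supply in terms of Pb becomes Qs = -55 + 7(Pb + 5) = -20 + 7Pb. Setting this equal to demand: 275 - 3Pb = -20 + 7Pb, so Pb = 29.5.
Sellers receive Ps = 29.5 + 5 = 34.5; Q' = 275 − 3·29.5 = 186.5.
Buyers' price falls by P* − Pb = 33 − 29.5 = 3.5; sellers' price rises by Ps − P* = 34.5 − 33 = 1.5.
So consumers capture 3.5/5 = 0.7 of each unit of subsidy.

Consumer share = 0.7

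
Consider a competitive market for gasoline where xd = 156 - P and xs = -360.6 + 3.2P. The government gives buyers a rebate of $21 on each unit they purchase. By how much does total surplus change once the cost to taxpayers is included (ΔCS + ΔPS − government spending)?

Pre-subsidy: 156 - P = -360.6 + 3.2P gives P* = 123, x* = 33.
With the rebate, buyers effectively pay Pb = Ps − 21, where Ps is the price sellers receive.
Demand in terms of Ps becomes xd = 156 − 1(Ps − 21) = 177 - Ps. Setting this equal to supply: 177 - Ps = -360.6 + 3.2Ps, so Ps = 128.
Buyers pay Pb = 128 − 21 = 107; x' = -360.6 + 3.2·128 = 49.
ΔCS = ½(33 + 49)(123 − 107) = 656; ΔPS = ½(33 + 49)(128 − 123) = 205.
Government spending = 21 × 49 = 1029.
Net change = 656 + 205 − 1029 = -168. The loss equals the DWL triangle ½·21·16.

Net change in total surplus = -$168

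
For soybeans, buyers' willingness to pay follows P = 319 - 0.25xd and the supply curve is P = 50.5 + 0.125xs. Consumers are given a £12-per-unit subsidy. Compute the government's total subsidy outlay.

Pre-subsidy: 319 - 0.25x = 50.5 + 0.125x gives x* = 716 and P* = 140.
With the rebate, buyers effectively pay Pb = Ps − 12, where Ps is the price sellers receive.
On the curves, Pb = 319 - 0.25x and Ps = 50.5 + 0.125x; the wedge Ps − Pb = 12 gives 50.5 + 0.125x − (319 - 0.25x) = 12, so x' = 748.
Then Pb = 319 − 0.25·748 = 132 and Ps = 50.5 + 0.125·748 = 144.
Government outlay = subsidy × quantity = 12 × 748 = 8976.

Government cost = £8976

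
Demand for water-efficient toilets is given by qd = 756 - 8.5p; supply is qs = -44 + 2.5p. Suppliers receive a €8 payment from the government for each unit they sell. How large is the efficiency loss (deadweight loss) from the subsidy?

Deadweight loss = 680/11

Pre-subsidy: 756 - 8.5p = -44 + 2.5p gives p* = 800/11, q* = 1516/11.
With the subsidy, sellers receive ps = pb + 8 for each unit, where pb is the price buyers pay.
Supply in terms of pb becomes qs = -44 + 2.5(pb + 8) = -24 + 2.5pb. Setting this equal to demand: 756 - 8.5pb = -24 + 2.5pb, so pb = 780/11.
Sellers receive ps = 780/11 + 8 = 868/11; q' = 756 − 8.5·(780/11) = 1686/11.
The subsidy expands output by 1686/11 − 1516/11 = 170/11 past the efficient level; on those units the gap between marginal cost and willingness to pay runs from 0 up to 8.
DWL = ½ × 8 × 170/11 = 680/11.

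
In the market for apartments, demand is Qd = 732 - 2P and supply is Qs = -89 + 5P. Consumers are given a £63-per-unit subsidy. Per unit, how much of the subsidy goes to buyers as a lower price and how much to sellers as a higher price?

Buyers gain £45 per unit; sellers gain £18 per unit

Pre-subsidy: 732 - 2P = -89 + 5P gives P* = 821/7, Q* = 3482/7.
With the rebate, buyers effectively pay Pb = Ps − 63, where Ps is the price sellers receive.
Demand in terms of Ps becomes Qd = 732 − 2(Ps − 63) = 858 - 2Ps. Setting this equal to supply: 858 - 2Ps = -89 + 5Ps, so Ps = 947/7.
Buyers pay Pb = 947/7 − 63 = 506/7; Q' = -89 + 5·(947/7) = 4112/7.
Buyers' price falls by P* − Pb = 821/7 − 506/7 = 45; sellers' price rises by Ps − P* = 947/7 − 821/7 = 18.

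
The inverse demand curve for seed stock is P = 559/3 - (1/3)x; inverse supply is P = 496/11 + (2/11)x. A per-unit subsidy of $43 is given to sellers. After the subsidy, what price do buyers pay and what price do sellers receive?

Pre-subsidy: 559/3 - (1/3)x = 496/11 + (2/11)x gives x* = 4661/17 and P* = 1614/17.
With the subsidy, sellers receive Ps = Pb + 43 for each unit, where Pb is the price buyers pay.
On the curves, Pb = 559/3 - (1/3)x and Ps = 496/11 + (2/11)x; the wedge Ps − Pb = 43 gives 496/11 + (2/11)x − (559/3 - (1/3)x) = 43, so x' = 6080/17.
Then Pb = 559/3 − (1/3)·(6080/17) = 1141/17 and Ps = 496/11 + (2/11)·(6080/17) = 1872/17.

Buyers pay 1141/17; sellers receive 1872/17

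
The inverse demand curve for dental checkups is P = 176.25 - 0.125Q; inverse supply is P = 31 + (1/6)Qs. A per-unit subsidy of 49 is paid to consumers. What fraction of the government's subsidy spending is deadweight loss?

DWL / government spending = 14/111

Pre-subsidy: 176.25 - 0.125Q = 31 + (1/6)Q gives Q* = 498 and P* = 114.
With the rebate, buyers effectively pay Pb = Ps − 49, where Ps is the price sellers receive.
On the curves, Pb = 176.25 - 0.125Q and Ps = 31 + (1/6)Q; the wedge Ps − Pb = 49 gives 31 + (1/6)Q − (176.25 - 0.125Q) = 49, so Q' = 666.
Then Pb = 176.25 − 0.125·666 = 93 and Ps = 31 + (1/6)·666 = 142.
ΔCS = ½(498 + 666)(114 − 93) = 12222; ΔPS = ½(498 + 666)(142 − 114) = 16296.
Government spending = 49 × 666 = 32634.
DWL = ½ × 49 × (666 − 498) = 4116; fraction = 4116 / 32634 = 14/111.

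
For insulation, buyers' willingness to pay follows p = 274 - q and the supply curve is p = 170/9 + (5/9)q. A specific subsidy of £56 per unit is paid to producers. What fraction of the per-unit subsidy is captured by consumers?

Pre-subsidy: 274 - q = 170/9 + (5/9)q gives q* = 164 and p* = 110.
With the subsidy, sellers receive ps = pb + 56 for each unit, where pb is the price buyers pay.
On the curves, pb = 274 - q and ps = 170/9 + (5/9)q; the wedge ps − pb = 56 gives 170/9 + (5/9)q − (274 - q) = 56, so q' = 200.
Then pb = 274 − 1·200 = 74 and ps = 170/9 + (5/9)·200 = 130.
Buyers' price falls by p* − pb = 110 − 74 = 36; sellers' price rises by ps − p* = 130 − 110 = 20.
So consumers capture 36/56 = 9/14 of each unit of subsidy.

Consumer share = 9/14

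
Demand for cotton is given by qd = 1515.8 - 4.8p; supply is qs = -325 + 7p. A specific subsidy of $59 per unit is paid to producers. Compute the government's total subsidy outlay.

Government cost = $55165

Pre-subsidy: 1515.8 - 4.8p = -325 + 7p gives p* = 156, q* = 767.
With the subsidy, sellers receive ps = pb + 59 for each unit, where pb is the price buyers pay.
Supply in terms of pb becomes qs = -325 + 7(pb + 59) = 88 + 7pb. Setting this equal to demand: 1515.8 - 4.8pb = 88 + 7pb, so pb = 121.
Sellers receive ps = 121 + 59 = 180; q' = 1515.8 − 4.8·121 = 935.
Government outlay = subsidy × quantity = 59 × 935 = 55165.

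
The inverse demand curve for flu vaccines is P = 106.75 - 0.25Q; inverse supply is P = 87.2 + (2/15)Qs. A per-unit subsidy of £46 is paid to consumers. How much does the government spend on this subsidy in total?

Government cost = £7866

Pre-subsidy: 106.75 - 0.25Q = 87.2 + (2/15)Q gives Q* = 51 and P* = 94.
With the rebate, buyers effectively pay Pb = Ps − 46, where Ps is the price sellers receive.
On the curves, Pb = 106.75 - 0.25Q and Ps = 87.2 + (2/15)Q; the wedge Ps − Pb = 46 gives 87.2 + (2/15)Q − (106.75 - 0.25Q) = 46, so Q' = 171.
Then Pb = 106.75 − 0.25·171 = 64 and Ps = 87.2 + (2/15)·171 = 110.
Government outlay = subsidy × quantity = 46 × 171 = 7866.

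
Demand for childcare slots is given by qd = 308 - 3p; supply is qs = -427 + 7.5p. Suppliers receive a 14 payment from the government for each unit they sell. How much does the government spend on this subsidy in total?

Government cost = 1792

Pre-subsidy: 308 - 3p = -427 + 7.5p gives p* = 70, q* = 98.
With the subsidy, sellers receive ps = pb + 14 for each unit, where pb is the price buyers pay.
Supply in terms of pb becomes qs = -427 + 7.5(pb + 14) = -322 + 7.5pb. Setting this equal to demand: 308 - 3pb = -322 + 7.5pb, so pb = 60.
Sellers receive ps = 60 + 14 = 74; q' = 308 − 3·60 = 128.
Government outlay = subsidy × quantity = 14 × 128 = 1792.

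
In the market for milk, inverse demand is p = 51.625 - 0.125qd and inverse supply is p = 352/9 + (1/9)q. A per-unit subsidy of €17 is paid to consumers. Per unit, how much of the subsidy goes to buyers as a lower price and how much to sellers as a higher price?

Pre-subsidy: 51.625 - 0.125q = 352/9 + (1/9)q gives q* = 53 and p* = 45.
With the rebate, buyers effectively pay pb = ps − 17, where ps is the price sellers receive.
On the curves, pb = 51.625 - 0.125q and ps = 352/9 + (1/9)q; the wedge ps − pb = 17 gives 352/9 + (1/9)q − (51.625 - 0.125q) = 17, so q' = 125.
Then pb = 51.625 − 0.125·125 = 36 and ps = 352/9 + (1/9)·125 = 53.
Buyers' price falls by p* − pb = 45 − 36 = 9; sellers' price rises by ps − p* = 53 − 45 = 8.

Buyers gain €9 per unit; sellers gain €8 per unit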